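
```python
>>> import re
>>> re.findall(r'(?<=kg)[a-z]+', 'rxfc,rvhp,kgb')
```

The positive lookaround only admits positions where the adjacent text matches; those characters stay outside the span.
Matches: at [12:13] → 'b'.
With no groups in the pattern, `findall` gives back each whole match — 1 here.

['b']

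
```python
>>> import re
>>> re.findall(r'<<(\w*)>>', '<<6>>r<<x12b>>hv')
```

['6', 'x12b']

`findall` collects group 1 from each match (2 total).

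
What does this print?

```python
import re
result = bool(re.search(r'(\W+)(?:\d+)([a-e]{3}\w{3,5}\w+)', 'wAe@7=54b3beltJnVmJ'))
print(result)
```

This matches one or more of a non-word character (captured); then one or more of a digit (non-capturing group); then exactly 3 of a character in [a-e], then 3 to 5 of a word character, then one or more of a word character (captured).
Unlike `match`, `search` isn't anchored — it looks for the pattern anywhere in the string.
Here no position works, so the call returns None, and `bool(None)` is False.

False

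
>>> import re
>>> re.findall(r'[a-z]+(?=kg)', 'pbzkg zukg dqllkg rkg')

['pbz', 'zu', 'dqll', 'r']

The positive lookaround only admits positions where the adjacent text matches; those characters stay outside the span.
Walking the string: at [0:3] → 'pbz'; at [6:8] → 'zu'; at [11:15] → 'dqll'; at [18:19] → 'r'.
Since nothing is captured, `findall` lists the 4 matched substrings directly.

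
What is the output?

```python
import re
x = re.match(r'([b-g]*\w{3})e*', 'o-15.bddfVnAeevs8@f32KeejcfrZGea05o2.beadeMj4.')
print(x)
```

None

With `match`, the pattern is implicitly anchored at the beginning.
Here the pattern fails at index 0, so the call returns None.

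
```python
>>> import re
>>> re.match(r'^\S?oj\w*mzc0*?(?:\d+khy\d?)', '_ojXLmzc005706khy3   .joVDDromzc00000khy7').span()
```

(0, 18)

Pattern: anchored at the start of the string; then optionally a non-whitespace character, then the literal 'oj', then zero or more of a word character; then the literal 'mzc', then zero or more of the literal '0' (lazy); then one or more of a digit, then the literal 'khy', then optionally a digit (non-capturing group).
With `match`, the pattern is implicitly anchored at the beginning.
The match spans [0:18] → '_ojXLmzc005706khy3'.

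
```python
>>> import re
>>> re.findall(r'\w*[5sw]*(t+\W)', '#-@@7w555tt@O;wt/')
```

`findall` collects group 1 from each match (2 total).

['t@', 't/']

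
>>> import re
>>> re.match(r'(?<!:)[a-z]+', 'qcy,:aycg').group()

'qcy'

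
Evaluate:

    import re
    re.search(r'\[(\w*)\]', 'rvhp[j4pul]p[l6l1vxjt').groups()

('j4pul',)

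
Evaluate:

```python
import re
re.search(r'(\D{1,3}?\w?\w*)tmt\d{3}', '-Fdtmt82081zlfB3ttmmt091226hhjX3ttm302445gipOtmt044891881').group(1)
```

The pattern matches 1 to 3 of a non-digit (lazy), then optionally a word character, then zero or more of a word character (captured); then the literal 'tmt', then exactly 3 of a digit.
`re.search` scans for the first position where the pattern succeeds.
The match spans [0:51] → '-Fdtmt82081zlfB3ttmmt091226hhjX3ttm302445gipOtmt044'.
Captured: group 1 = '-Fdtmt82081zlfB3ttmmt091226hhjX3ttm302445gipO'.

'-Fdtmt82081zlfB3ttmmt091226hhjX3ttm302445gipO'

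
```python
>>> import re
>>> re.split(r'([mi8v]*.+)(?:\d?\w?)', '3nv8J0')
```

['', '3nv8J0', '']

This matches zero or more of one of [mi8v], then one or more of any character (captured); then optionally a digit, then optionally a word character (non-capturing group).
Matches to split on: at [0:6] → '3nv8J0'.
`re.split` interleaves the captured-group text with the surrounding fragments.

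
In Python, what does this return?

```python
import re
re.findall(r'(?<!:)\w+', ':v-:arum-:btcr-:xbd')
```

`(?!…)`/`(?<!…)` only lets a position through if the neighbouring text does NOT match; no characters are consumed.
Walking the string: at [5:8] → 'rum'; at [11:14] → 'tcr'; at [17:19] → 'bd'.
No capturing groups, so `findall` returns the 3 full match strings.

['rum', 'tcr', 'bd']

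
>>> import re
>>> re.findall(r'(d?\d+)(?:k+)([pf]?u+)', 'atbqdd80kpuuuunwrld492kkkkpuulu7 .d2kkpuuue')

[('d80', 'puuuu'), ('d492', 'puu'), ('d2', 'puuu')]

2 groups means each result is a tuple of 2 captured strings — 3 here.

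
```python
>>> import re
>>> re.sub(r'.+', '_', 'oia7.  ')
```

'_'

Every occurrence is swapped for '_'.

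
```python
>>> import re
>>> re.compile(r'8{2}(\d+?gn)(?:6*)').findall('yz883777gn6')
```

This matches exactly 2 of a literal '8'; then one or more of a digit (lazy), then the literal 'gn' (captured); then zero or more of a literal '6' (non-capturing group).
Scanning left to right: at [2:11] match '883777gn6', group 1 = '3777gn'.
With a single group, `findall` returns only what that group captured — 1 item.

['3777gn']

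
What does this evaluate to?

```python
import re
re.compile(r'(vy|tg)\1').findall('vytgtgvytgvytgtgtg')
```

['tg', 'tg']

`\1` has to match the exact text group 1 already captured.
Matches: at [2:6] match 'tgtg', group 1 = 'tg'; at [12:16] match 'tgtg', group 1 = 'tg'.
One capturing group, so `findall` returns just the captured substring from each match — 2 in all.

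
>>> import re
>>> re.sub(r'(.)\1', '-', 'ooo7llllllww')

The backreference `\1` re-matches whatever the first group consumed, character for character.
`sub` substitutes '-' at each match site.

'-o7----'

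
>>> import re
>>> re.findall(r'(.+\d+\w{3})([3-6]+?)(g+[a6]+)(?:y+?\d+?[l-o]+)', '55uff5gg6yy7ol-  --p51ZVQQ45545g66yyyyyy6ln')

Multiple groups make `findall` return tuples — one 3-tuple for the one match.

[('55uff5gg6yy7ol-  --p51ZVQQ4554', '5', 'g66')]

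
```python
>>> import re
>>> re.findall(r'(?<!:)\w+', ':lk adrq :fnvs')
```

Because the assertion is negative and zero-width, positions next to the forbidden text are skipped.
Matches: at [2:3] → 'k'; at [4:8] → 'adrq'; at [11:14] → 'nvs'.
Since nothing is captured, `findall` lists the 3 matched substrings directly.

['k', 'adrq', 'nvs']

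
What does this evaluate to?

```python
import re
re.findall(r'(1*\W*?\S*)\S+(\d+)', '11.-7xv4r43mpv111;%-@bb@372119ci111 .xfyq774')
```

[('11.-7xv4r43mpv111;%-@bb@372119ci1', '1'), (' .xfyq7', '4')]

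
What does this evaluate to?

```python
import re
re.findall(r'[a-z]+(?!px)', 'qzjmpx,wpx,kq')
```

['qzjmpx', 'wpx', 'kq']

`(?!…)`/`(?<!…)` only lets a position through if the neighbouring text does NOT match; no characters are consumed.
With no groups in the pattern, `findall` gives back each whole match — 3 here.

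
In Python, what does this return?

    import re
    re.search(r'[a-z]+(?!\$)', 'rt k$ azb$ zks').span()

The negative lookaround is zero-width — it rules out positions where the adjacent text would match, without consuming anything.
The match spans [0:2] → 'rt'.

(0, 2)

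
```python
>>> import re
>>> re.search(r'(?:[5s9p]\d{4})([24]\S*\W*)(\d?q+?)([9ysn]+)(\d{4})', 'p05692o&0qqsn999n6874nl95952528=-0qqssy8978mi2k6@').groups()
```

('2o&0qqsn999n6874nl95952528=-0q', 'q', 'ssy', '8978')

The match spans [0:43] → 'p05692o&0qqsn999n6874nl95952528=-0qqssy8978'.
Captured: group 1 = '2o&0qqsn999n6874nl95952528=-0q', group 2 = 'q', group 3 = 'ssy', group 4 = '8978'.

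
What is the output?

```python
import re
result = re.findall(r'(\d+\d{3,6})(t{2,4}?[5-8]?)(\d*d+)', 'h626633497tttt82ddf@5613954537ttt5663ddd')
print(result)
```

[('626633497', 'tttt8', '2dd'), ('5613954537', 'ttt5', '663ddd')]

The pattern matches one or more of a digit, then 3 to 6 of a digit (captured); then 2 to 4 of the literal 't' (lazy), then optionally a character in [5-8] (captured); then zero or more of a digit, then one or more of the literal 'd' (captured).
Matches: at [1:18] match '626633497tttt82dd', groups = ('626633497', 'tttt8', '2dd'); at [20:40] match '5613954537ttt5663ddd', groups = ('5613954537', 'ttt5', '663ddd').
With 3 capturing groups, `findall` returns a 3-tuple per match.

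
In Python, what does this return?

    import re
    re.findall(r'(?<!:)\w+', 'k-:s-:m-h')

['k', 'h']

The negative lookaround is zero-width — it rules out positions where the adjacent text would match, without consuming anything.
`findall` yields the raw match text (2 of them) because the pattern has no groups.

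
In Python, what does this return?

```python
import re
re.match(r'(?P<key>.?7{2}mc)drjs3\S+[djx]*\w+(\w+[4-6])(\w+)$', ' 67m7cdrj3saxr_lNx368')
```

None

`match` is anchored at position 0; if the pattern doesn't fit there, it returns None.
Here the string doesn't start with a match, so the call returns None.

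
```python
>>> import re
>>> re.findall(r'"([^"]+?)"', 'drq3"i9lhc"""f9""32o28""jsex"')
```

['i9lhc', 'f9', '32o28', 'jsex']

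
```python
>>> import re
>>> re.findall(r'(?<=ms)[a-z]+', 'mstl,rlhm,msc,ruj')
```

['tl', 'c']

The lookaround is zero-width — it requires the adjacent text to match without consuming it, so the asserted text isn't part of the match.
No capturing groups, so `findall` returns the 2 full match strings.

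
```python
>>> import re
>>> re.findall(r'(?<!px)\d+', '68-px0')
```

['68']

A negative assertion filters positions out without eating any characters.
Walking the string: at [0:2] → '68'.
`findall` yields the raw match text (1 of them) because the pattern has no groups.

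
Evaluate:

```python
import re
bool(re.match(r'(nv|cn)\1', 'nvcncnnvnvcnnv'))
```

With `match`, the pattern is implicitly anchored at the beginning.
Here the pattern fails at index 0, so the call returns None, and `bool(None)` is False.

False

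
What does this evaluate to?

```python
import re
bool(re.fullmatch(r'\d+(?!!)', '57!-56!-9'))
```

False

A negative assertion filters positions out without eating any characters.
`re.fullmatch` requires the pattern to consume the entire string.
Here the string isn't matched end-to-end, so the call returns None, and `bool(None)` is False.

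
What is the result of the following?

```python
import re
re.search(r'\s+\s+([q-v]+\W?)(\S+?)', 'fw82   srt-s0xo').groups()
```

This matches one or more of whitespace, then one or more of whitespace; then one or more of a character in [q-v], then optionally a non-word character (captured); then one or more of a non-whitespace character (lazy) (captured).
A `+?`/`*?`/`{m,n}?` starts at its minimum and grows only as far as needed for what follows to match.
Unlike `match`, `search` isn't anchored — it looks for the pattern anywhere in the string.
The match spans [4:12] → '   srt-s'.
Captured: group 1 = 'srt-', group 2 = 's'.

('srt-', 's')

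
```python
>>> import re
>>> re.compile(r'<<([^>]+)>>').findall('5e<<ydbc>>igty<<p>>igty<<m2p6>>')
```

With a single group, `findall` returns only what that group captured — 3 items.

['ydbc', 'p', 'm2p6']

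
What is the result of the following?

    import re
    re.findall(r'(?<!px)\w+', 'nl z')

The negative lookahead/lookbehind blocks any match where the forbidden context is present.
`findall` yields the raw match text (2 of them) because the pattern has no groups.

['nl', 'z']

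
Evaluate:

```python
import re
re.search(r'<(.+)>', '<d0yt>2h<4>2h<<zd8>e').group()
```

'<d0yt>2h<4>2h<<zd8>'

`search` walks the string left to right and returns the first match it finds.
The match spans [0:19] → '<d0yt>2h<4>2h<<zd8>'.
Captured: group 1 = 'd0yt>2h<4>2h<<zd8'.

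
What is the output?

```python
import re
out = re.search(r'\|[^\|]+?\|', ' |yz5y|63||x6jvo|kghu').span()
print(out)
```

(1, 7)

`re.search` tries every starting position until one works.
The match spans [1:7] → '|yz5y|'.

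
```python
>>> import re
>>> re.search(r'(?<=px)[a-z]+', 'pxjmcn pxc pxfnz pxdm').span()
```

(2, 6)

Because the assertion is zero-width, the text it checks is not consumed and won't appear in the result.
`re.search` tries every starting position until one works.
The match spans [2:6] → 'jmcn'.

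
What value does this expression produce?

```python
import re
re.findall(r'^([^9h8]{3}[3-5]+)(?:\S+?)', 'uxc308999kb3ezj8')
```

The pattern matches anchored at the start of the string; then exactly 3 of any character except [9h8], then one or more of a character in [3-5] (captured); then one or more of a non-whitespace character (lazy) (non-capturing group).
Walking the string: at [0:5] match 'uxc30', group 1 = 'uxc3'.
Because there's exactly one group, `findall` drops the full match and keeps group 1 from the one hit.

['uxc3']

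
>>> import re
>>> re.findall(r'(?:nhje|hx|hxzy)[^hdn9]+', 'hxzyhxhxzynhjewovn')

Scanning left to right: at [0:4] → 'hxzy'; at [6:10] → 'hxzy'; at [10:17] → 'nhjewov'.
`findall` yields the raw match text (3 of them) because the pattern has no groups.

['hxzy', 'hxzy', 'nhjewov']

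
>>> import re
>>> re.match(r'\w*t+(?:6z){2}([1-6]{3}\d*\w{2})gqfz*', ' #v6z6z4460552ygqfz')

None

Pattern: zero or more of a word character, then one or more of the literal 't', then the literal '6z' repeated 2 times; then exactly 3 of a character in [1-6], then zero or more of a digit, then exactly 2 of a word character (captured); then the literal 'gqf', then zero or more of the literal 'z'.
`match` is anchored at position 0; if the pattern doesn't fit there, it returns None.
Here the pattern fails at index 0, so the call returns None.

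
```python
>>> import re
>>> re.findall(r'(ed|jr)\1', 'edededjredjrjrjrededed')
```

A backreference is literal: `\1` must see the identical characters the first group matched.
One capturing group, so `findall` returns just the captured substring from each match — 3 in all.

['ed', 'jr', 'ed']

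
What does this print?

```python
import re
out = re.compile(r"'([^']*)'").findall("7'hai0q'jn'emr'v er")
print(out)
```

`findall` collects group 1 from each match (2 total).

['hai0q', 'emr']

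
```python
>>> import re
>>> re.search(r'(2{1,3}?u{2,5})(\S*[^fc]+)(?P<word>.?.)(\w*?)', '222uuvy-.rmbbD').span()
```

The pattern matches 1 to 3 of the literal '2' (lazy), then 2 to 5 of a literal 'u' (captured); then zero or more of a non-whitespace character, then one or more of any character except [fc] (captured); then optionally any character, then any character (captured as 'word'); then zero or more of a word character (lazy) (captured).
Unlike `match`, `search` isn't anchored — it looks for the pattern anywhere in the string.
The match spans [0:14] → '222uuvy-.rmbbD'.
Captured: group 1 = '222uu', group 2 = 'vy-.rmbb', group 3 = 'D', group 4 = ''.

(0, 14)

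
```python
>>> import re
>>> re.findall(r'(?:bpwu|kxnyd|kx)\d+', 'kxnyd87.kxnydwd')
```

['kxnyd87']

Matches: at [0:7] → 'kxnyd87'.
With no groups in the pattern, `findall` gives back each whole match — 1 here.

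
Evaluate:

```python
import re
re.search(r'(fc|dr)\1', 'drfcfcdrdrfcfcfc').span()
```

(2, 6)

`\1` has to match the exact text group 1 already captured.
The match spans [2:6] → 'fcfc'.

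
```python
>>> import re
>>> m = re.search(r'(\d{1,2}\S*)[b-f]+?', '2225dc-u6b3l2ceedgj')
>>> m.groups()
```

The pattern matches 1 to 2 of a digit, then zero or more of a non-whitespace character (captured); then one or more of a character in [b-f] (lazy).
`re.search` scans for the first position where the pattern succeeds.
The match spans [0:17] → '2225dc-u6b3l2ceed'.
Captured: group 1 = '2225dc-u6b3l2cee'.

('2225dc-u6b3l2cee',)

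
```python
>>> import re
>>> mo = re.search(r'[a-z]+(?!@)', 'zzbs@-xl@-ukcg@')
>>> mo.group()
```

'zzb'

`(?!…)`/`(?<!…)` only lets a position through if the neighbouring text does NOT match; no characters are consumed.
The match spans [0:3] → 'zzb'.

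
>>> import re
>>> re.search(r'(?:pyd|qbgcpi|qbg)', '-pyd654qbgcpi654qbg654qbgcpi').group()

'pyd'

`re.search` scans for the first position where the pattern succeeds.
The match spans [1:4] → 'pyd'.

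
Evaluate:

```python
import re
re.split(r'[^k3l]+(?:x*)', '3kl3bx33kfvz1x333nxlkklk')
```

['3kl3', '33k', '333', 'lkklk']

Each match becomes a cut point; 4 segments remain.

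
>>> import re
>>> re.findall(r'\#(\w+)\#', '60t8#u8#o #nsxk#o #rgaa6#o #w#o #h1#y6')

With a single group, `findall` returns only what that group captured — 5 items.

['u8', 'nsxk', 'rgaa6', 'w', 'h1']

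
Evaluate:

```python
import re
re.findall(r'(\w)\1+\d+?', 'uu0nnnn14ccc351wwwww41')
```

A backreference is literal: `\1` must see the identical characters the first group matched.
With a single group, `findall` returns only what that group captured — 4 items.

['u', 'n', 'c', 'w']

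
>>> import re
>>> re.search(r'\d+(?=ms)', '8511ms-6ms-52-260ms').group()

'8511'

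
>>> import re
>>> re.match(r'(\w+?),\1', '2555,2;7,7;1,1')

`\1` is not a pattern — it's the concrete string captured by group 1, re-applied verbatim.
`match` is anchored at position 0; if the pattern doesn't fit there, it returns None.
Here the string doesn't start with a match, so the call returns None.

None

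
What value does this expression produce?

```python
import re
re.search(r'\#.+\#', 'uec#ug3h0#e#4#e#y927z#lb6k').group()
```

'#ug3h0#e#4#e#y927z#'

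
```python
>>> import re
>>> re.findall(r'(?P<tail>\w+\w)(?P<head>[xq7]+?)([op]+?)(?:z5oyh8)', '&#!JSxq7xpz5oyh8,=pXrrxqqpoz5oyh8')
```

[('JSxq7', 'x', 'p'), ('pXrrxq', 'q', 'po')]

This matches one or more of a word character, then a word character (captured as 'tail'); then one or more of one of [xq7] (lazy) (captured as 'head'); then one or more of one of [op] (lazy) (captured); then the literal 'z5o', then the literal 'yh8' (non-capturing group).
Matches: at [3:16] match 'JSxq7xpz5oyh8', groups = ('JSxq7', 'x', 'p'); at [18:33] match 'pXrrxqqpoz5oyh8', groups = ('pXrrxq', 'q', 'po').
`findall` packs the 3 group values into a tuple for every match.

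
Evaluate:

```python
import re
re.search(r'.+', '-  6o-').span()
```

The match spans [0:6] → '-  6o-'.

(0, 6)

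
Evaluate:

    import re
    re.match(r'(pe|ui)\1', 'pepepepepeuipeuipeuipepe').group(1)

'pe'

The match spans [0:4] → 'pepe'.
Captured: group 1 = 'pe'.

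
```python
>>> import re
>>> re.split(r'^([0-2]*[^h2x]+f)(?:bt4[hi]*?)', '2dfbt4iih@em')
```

['', '2df', 'iih@em']

Because the pattern has a capturing group, `split` also inserts each captured text between the pieces.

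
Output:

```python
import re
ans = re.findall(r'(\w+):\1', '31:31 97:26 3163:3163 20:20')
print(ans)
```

After group 1 captures some text, `\1` only succeeds where that same text appears again.
One capturing group, so `findall` returns just the captured substring from each match — 3 in all.

['31', '3163', '20']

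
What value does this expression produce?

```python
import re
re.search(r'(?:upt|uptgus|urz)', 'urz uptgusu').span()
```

The match spans [0:3] → 'urz'.

(0, 3)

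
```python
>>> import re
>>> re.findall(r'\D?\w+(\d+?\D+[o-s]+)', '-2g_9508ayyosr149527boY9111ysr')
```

['1ysr']

The pattern matches optionally a non-digit, then one or more of a word character; then one or more of a digit (lazy), then one or more of a non-digit, then one or more of a character in [o-s] (captured).
Scanning left to right: at [0:30] match '-2g_9508ayyosr149527boY9111ysr', group 1 = '1ysr'.
One capturing group, so `findall` returns just the captured substring from the one match — 1 in all.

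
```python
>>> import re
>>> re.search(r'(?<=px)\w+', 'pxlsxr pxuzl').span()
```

(2, 6)

The positive lookaround only admits positions where the adjacent text matches; those characters stay outside the span.
The match spans [2:6] → 'lsxr'.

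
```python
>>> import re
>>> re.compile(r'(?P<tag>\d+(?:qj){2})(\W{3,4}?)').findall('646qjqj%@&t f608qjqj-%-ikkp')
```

[('646qjqj', '%@&'), ('608qjqj', '-%-')]

With 2 capturing groups, `findall` returns a 2-tuple per match.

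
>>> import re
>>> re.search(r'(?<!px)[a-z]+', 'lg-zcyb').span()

`(?!…)`/`(?<!…)` only lets a position through if the neighbouring text does NOT match; no characters are consumed.
`re.search` scans for the first position where the pattern succeeds.
The match spans [0:2] → 'lg'.

(0, 2)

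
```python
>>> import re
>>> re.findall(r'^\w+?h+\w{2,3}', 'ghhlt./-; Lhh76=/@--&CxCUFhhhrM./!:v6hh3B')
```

['ghhlt']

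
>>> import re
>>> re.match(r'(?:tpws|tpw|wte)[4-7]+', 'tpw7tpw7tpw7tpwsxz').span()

With `match`, the pattern is implicitly anchored at the beginning.
The match spans [0:4] → 'tpw7'.

(0, 4)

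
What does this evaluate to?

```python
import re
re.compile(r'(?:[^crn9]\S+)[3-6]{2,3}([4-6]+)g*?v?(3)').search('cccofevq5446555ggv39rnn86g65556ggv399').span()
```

This matches any character except [crn9], then one or more of a non-whitespace character (non-capturing group); then 2 to 3 of a character in [3-6]; then one or more of a character in [4-6] (captured); then zero or more of the literal 'g' (lazy), then optionally a literal 'v'; then a literal '3' (captured).
Unlike `match`, `search` isn't anchored — it looks for the pattern anywhere in the string.
The match spans [3:35] → 'ofevq5446555ggv39rnn86g65556ggv3'.
Captured: group 1 = '6', group 2 = '3'.

(3, 35)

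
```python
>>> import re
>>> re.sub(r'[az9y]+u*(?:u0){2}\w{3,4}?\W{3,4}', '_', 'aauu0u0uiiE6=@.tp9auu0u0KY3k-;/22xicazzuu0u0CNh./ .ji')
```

This matches one or more of one of [az9y], then zero or more of a literal 'u'; then the literal 'u0' repeated 2 times, then 3 to 4 of a word character (lazy), then 3 to 4 of a non-word character.
Matches: at [17:31] → '9auu0u0KY3k-;/'; at [36:51] → 'azzuu0u0CNh./ .'.
Each match is replaced by '_'.

'aauu0u0uiiE6=@.tp_22xic_ji'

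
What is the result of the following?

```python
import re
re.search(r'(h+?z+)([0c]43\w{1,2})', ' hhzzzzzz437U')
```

None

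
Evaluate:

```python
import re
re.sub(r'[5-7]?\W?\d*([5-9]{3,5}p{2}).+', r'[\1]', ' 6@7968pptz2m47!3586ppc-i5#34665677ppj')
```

' [968pp]'

Pattern: optionally a character in [5-7], then optionally a non-word character, then zero or more of a digit; then 3 to 5 of a character in [5-9], then exactly 2 of a literal 'p' (captured); then one or more of any character.
Each match is replaced using the text its own group 1 captured.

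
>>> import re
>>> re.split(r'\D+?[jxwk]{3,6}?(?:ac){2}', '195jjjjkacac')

['195', '']

Each match becomes a cut point; 2 segments remain.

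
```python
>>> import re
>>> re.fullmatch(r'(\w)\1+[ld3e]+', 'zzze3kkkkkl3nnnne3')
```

None

For `fullmatch`, every character of the input must be accounted for by the pattern.
Here the pattern can't cover the whole string, so the call returns None.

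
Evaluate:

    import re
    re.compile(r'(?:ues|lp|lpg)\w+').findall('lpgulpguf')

Walking the string: at [0:9] → 'lpgulpguf'.
With no groups in the pattern, `findall` gives back each whole match — 1 here.

['lpgulpguf']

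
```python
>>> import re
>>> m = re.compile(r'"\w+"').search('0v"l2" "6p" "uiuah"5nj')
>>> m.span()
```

`re.search` tries every starting position until one works.
The match spans [2:6] → '"l2"'.

(2, 6)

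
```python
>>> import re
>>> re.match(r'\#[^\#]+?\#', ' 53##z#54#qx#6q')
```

`re.match` only tries the pattern at the start of the string.
Here the pattern fails at index 0, so the call returns None.

None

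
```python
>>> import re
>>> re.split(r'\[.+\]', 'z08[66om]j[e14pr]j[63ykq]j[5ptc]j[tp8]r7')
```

['z08', 'r7']

Each match becomes a cut point; 2 segments remain.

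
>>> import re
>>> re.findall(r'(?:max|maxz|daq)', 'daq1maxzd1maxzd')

['daq', 'max', 'max']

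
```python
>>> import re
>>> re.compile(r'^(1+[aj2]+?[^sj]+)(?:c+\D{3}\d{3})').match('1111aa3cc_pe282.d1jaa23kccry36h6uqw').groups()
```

('1111aa3c',)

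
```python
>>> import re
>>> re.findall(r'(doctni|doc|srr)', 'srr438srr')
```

['srr', 'srr']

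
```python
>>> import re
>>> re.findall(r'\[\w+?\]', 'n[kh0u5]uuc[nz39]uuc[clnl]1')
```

Scanning left to right: at [1:8] → '[kh0u5]'; at [11:17] → '[nz39]'; at [20:26] → '[clnl]'.
Since nothing is captured, `findall` lists the 3 matched substrings directly.

['[kh0u5]', '[nz39]', '[clnl]']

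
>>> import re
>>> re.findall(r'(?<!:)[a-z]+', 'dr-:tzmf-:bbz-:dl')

`(?!…)`/`(?<!…)` only lets a position through if the neighbouring text does NOT match; no characters are consumed.
Matches: at [0:2] → 'dr'; at [5:8] → 'zmf'; at [11:13] → 'bz'; at [16:17] → 'l'.
With no groups in the pattern, `findall` gives back each whole match — 4 here.

['dr', 'zmf', 'bz', 'l']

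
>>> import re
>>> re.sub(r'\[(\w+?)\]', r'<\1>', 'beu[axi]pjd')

'beu<axi>pjd'

Each match is replaced using the text its own group 1 captured.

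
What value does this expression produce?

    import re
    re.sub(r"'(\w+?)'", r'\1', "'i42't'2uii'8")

'i42t2uii8'

Matches: at [0:5] → "'i42'"; at [6:12] → "'2uii'".
Each match is replaced using the text its own group 1 captured.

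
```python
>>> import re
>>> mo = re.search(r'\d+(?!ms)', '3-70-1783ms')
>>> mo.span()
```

A negative assertion filters positions out without eating any characters.
Unlike `match`, `search` isn't anchored — it looks for the pattern anywhere in the string.
The match spans [0:1] → '3'.

(0, 1)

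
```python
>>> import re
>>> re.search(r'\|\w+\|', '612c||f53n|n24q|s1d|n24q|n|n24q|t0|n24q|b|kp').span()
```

`search` walks the string left to right and returns the first match it finds.
The match spans [5:11] → '|f53n|'.

(5, 11)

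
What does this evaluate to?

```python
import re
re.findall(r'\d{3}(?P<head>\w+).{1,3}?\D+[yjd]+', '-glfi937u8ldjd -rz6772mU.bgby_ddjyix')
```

['u8l', '2mU']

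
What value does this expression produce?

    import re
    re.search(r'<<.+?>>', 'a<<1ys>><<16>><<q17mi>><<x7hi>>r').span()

(1, 8)

With the lazy modifier that quantifier settles for the fewest repetitions that let the rest of the pattern succeed (the atoms after it are unaffected and can still be greedy).
The match spans [1:8] → '<<1ys>>'.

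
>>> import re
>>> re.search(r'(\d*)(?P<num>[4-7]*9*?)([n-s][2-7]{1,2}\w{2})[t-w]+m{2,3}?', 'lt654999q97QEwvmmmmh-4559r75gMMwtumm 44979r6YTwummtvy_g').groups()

('44979', '', 'r6YT')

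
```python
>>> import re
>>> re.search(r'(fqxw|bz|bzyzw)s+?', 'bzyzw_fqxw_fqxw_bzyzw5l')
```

None

`re.search` tries every starting position until one works.
Here no position works, so the call returns None.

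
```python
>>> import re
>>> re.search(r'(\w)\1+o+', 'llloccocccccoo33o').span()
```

(0, 4)

After group 1 captures some text, `\1` only succeeds where that same text appears again.
Unlike `match`, `search` isn't anchored — it looks for the pattern anywhere in the string.
The match spans [0:4] → 'lllo'.
Captured: group 1 = 'l'.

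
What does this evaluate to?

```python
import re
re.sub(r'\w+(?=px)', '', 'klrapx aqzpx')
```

Because the assertion is zero-width, the text it checks is not consumed and won't appear in the result.
Each match is replaced by ''.

'px px'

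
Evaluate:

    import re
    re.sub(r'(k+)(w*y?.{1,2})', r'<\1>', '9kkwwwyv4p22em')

'9<kk>p22em'

Pattern: one or more of a literal 'k' (captured); then zero or more of the literal 'w', then optionally a literal 'y', then 1 to 2 of any character (captured).
Matches: at [1:9] → 'kkwwwyv4'.
`\1` in the replacement pulls in group 1's text for each match.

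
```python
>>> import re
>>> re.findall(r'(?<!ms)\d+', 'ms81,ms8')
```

['1']

Because the assertion is negative and zero-width, positions next to the forbidden text are skipped.
No capturing groups, so `findall` returns the 1 full match string.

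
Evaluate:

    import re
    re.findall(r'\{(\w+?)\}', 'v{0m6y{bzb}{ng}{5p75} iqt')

Matches: at [6:11] match '{bzb}', group 1 = 'bzb'; at [11:15] match '{ng}', group 1 = 'ng'; at [15:21] match '{5p75}', group 1 = '5p75'.
With a single group, `findall` returns only what that group captured — 3 items.

['bzb', 'ng', '5p75']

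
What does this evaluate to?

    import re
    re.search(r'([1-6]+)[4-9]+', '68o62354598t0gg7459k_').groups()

('6',)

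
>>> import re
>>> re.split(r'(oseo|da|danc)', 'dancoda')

['', 'da', 'nco', 'da', '']

`|` is ordered: at each position the engine commits to the first alternative that works.
Because the pattern has a capturing group, `split` also inserts each captured text between the pieces.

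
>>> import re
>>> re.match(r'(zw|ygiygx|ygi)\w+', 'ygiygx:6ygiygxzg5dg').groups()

The match spans [0:6] → 'ygiygx'.
Captured: group 1 = 'ygi'.

('ygi',)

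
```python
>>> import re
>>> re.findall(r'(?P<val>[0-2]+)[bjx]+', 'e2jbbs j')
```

Pattern: one or more of a character in [0-2] (captured as 'val'); then one or more of one of [bjx].
Matches: at [1:5] match '2jbb', group 1 = '2'.
With a single group, `findall` returns only what that group captured — 1 item.

['2']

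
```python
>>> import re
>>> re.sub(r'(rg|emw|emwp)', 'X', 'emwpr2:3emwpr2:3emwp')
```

'Xpr2:3Xpr2:3Xp'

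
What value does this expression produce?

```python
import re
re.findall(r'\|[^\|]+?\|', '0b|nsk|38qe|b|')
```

['|nsk|', '|b|']

Matches: at [2:7] → '|nsk|'; at [11:14] → '|b|'.
No capturing groups, so `findall` returns the 2 full match strings.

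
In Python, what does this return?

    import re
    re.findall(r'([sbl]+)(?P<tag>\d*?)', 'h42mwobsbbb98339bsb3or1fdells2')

[('bsbbb', ''), ('bsb', ''), ('lls', '')]

Pattern: one or more of one of [sbl] (captured); then zero or more of a digit (lazy) (captured as 'tag').
The `?` after the quantifier makes it lazy — it takes as little as possible before letting the rest of the pattern try.
Scanning left to right: at [6:11] match 'bsbbb', groups = ('bsbbb', ''); at [16:19] match 'bsb', groups = ('bsb', ''); at [26:29] match 'lls', groups = ('lls', '').
Multiple groups make `findall` return tuples — one 2-tuple for each match.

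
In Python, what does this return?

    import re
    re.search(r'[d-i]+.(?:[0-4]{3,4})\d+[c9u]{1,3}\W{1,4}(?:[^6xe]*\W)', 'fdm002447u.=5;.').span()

The pattern matches one or more of a character in [d-i], then any character; then 3 to 4 of a character in [0-4] (non-capturing group); then one or more of a digit, then 1 to 3 of one of [c9u], then 1 to 4 of a non-word character; then zero or more of any character except [6xe], then a non-word character (non-capturing group).
`search` walks the string left to right and returns the first match it finds.
The match spans [0:15] → 'fdm002447u.=5;.'.

(0, 15)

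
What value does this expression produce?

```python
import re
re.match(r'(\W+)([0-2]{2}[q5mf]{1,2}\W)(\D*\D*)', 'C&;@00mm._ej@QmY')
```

With `match`, the pattern is implicitly anchored at the beginning.
Here the pattern fails at index 0, so the call returns None.

None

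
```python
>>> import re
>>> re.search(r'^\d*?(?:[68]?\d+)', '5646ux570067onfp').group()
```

The match spans [0:4] → '5646'.

'5646'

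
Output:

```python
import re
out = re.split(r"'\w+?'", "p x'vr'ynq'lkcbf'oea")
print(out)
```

Matches to split on: at [3:7] → "'vr'"; at [10:17] → "'lkcbf'".
`split` removes every match and returns the 3 fragments in between.

['p x', 'ynq', 'oea']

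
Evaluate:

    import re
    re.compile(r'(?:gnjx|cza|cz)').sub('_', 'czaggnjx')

'_g_'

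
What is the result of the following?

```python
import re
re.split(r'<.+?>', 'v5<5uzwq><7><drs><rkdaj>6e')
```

Matches to split on: at [2:9] → '<5uzwq>'; at [9:12] → '<7>'; at [12:17] → '<drs>'; at [17:24] → '<rkdaj>'.
Each match becomes a cut point; 5 segments remain.

['v5', '', '', '', '6e']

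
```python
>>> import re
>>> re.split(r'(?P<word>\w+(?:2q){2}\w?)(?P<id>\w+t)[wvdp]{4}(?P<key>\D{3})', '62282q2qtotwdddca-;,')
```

['', '62282q2qt', 'ot', 'ca-', ';,']

Because the pattern has a capturing group, `split` also inserts each captured text between the pieces.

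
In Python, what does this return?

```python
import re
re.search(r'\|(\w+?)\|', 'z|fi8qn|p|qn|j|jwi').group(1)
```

The match spans [1:8] → '|fi8qn|'.
Captured: group 1 = 'fi8qn'.

'fi8qn'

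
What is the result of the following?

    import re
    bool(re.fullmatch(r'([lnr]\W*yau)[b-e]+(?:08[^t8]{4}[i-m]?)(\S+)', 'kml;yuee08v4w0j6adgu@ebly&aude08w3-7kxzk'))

Pattern: one of [lnr], then zero or more of a non-word character, then the literal 'yau' (captured); then one or more of a character in [b-e]; then the literal '08', then exactly 4 of any character except [t8], then optionally a character in [i-m] (non-capturing group); then one or more of a non-whitespace character (captured).
`re.fullmatch` requires the pattern to consume the entire string.
Here the string isn't matched end-to-end, so the call returns None, and `bool(None)` is False.

False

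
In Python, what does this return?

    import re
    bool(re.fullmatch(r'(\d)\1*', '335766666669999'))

False

`\1` is not a pattern — it's the concrete string captured by group 1, re-applied verbatim.
For `fullmatch`, every character of the input must be accounted for by the pattern.
Here the string isn't matched end-to-end, so the call returns None, and `bool(None)` is False.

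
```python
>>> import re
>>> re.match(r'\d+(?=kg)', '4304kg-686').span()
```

The `(?=…)`/`(?<=…)` assertion just peeks at neighbouring text; it doesn't advance the match position.
`re.match` won't scan ahead — the pattern has to work from the very first character.
The match spans [0:4] → '4304'.

(0, 4)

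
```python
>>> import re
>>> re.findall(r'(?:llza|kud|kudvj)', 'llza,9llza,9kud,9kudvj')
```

Alternation tries branches left to right and keeps the first one that lets the overall match succeed at that position.
With no groups in the pattern, `findall` gives back each whole match — 4 here.

['llza', 'llza', 'kud', 'kud']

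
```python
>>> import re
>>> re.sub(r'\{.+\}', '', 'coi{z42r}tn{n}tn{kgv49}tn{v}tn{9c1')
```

'coitn{9c1'

`sub` substitutes '' at each match site.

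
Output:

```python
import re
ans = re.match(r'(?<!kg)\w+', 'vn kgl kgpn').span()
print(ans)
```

`re.match` won't scan ahead — the pattern has to work from the very first character.
The match spans [0:2] → 'vn'.

(0, 2)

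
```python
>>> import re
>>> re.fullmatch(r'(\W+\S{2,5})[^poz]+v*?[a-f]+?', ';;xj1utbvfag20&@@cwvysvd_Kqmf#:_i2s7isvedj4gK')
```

The pattern matches one or more of a non-word character, then 2 to 5 of a non-whitespace character (captured); then one or more of any character except [poz]; then zero or more of the literal 'v' (lazy), then one or more of a character in [a-f] (lazy).
`re.fullmatch` is like wrapping the pattern in `^…$` (in single-line mode).
Here there's no way to consume every character, so the call returns None.

None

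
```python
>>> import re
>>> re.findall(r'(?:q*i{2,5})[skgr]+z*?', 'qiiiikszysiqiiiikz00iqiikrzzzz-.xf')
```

['qiiiiks', 'qiiiik', 'qiikr']

This matches zero or more of a literal 'q', then 2 to 5 of the literal 'i' (non-capturing group); then one or more of one of [skgr], then zero or more of a literal 'z' (lazy).
Walking the string: at [0:7] → 'qiiiiks'; at [11:17] → 'qiiiik'; at [21:26] → 'qiikr'.
Since nothing is captured, `findall` lists the 3 matched substrings directly.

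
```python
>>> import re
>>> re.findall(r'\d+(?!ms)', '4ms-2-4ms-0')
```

`(?!…)`/`(?<!…)` only lets a position through if the neighbouring text does NOT match; no characters are consumed.
Since nothing is captured, `findall` lists the 2 matched substrings directly.

['2', '0']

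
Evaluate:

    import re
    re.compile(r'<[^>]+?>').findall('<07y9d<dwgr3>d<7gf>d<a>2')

['<07y9d<dwgr3>', '<7gf>', '<a>']

Walking the string: at [0:13] → '<07y9d<dwgr3>'; at [14:19] → '<7gf>'; at [20:23] → '<a>'.
`findall` yields the raw match text (3 of them) because the pattern has no groups.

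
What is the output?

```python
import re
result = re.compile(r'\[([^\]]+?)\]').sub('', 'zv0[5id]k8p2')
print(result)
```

Every occurrence is swapped for ''.

zv0k8p2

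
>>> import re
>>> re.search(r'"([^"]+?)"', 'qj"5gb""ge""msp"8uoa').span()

(2, 7)

`search` walks the string left to right and returns the first match it finds.
The match spans [2:7] → '"5gb"'.
Captured: group 1 = '5gb'.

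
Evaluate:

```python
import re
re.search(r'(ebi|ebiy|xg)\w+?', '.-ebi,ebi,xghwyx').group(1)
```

Unlike `match`, `search` isn't anchored — it looks for the pattern anywhere in the string.
The match spans [10:13] → 'xgh'.
Captured: group 1 = 'xg'.

'xg'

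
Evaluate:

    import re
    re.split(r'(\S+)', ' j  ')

[' ', 'j', '  ']

Pattern: one or more of a non-whitespace character (captured).
Matches to split on: at [1:2] → 'j'.
`re.split` interleaves the captured-group text with the surrounding fragments.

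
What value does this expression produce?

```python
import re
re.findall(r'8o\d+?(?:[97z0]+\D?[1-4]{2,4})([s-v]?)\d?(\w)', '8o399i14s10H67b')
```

Pattern: the literal '8o', then one or more of a digit (lazy); then one or more of one of [97z0], then optionally a non-digit, then 2 to 4 of a character in [1-4] (non-capturing group); then optionally a character in [s-v] (captured); then optionally a digit; then a word character (captured).
With 2 capturing groups, `findall` returns a 2-tuple per match.

[('s', '0')]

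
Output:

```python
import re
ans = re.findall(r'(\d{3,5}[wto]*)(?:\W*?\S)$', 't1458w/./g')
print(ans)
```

The pattern matches 3 to 5 of a digit, then zero or more of one of [wto] (captured); then zero or more of a non-word character (lazy), then a non-whitespace character (non-capturing group); then anchored at the end.
`findall` collects group 1 from the one match (1 total).

['1458w']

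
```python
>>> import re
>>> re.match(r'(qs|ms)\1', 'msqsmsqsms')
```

With `match`, the pattern is implicitly anchored at the beginning.
Here the pattern fails at index 0, so the call returns None.

None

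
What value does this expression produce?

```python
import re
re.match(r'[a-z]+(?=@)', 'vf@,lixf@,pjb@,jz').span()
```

`match` is anchored at position 0; if the pattern doesn't fit there, it returns None.
The match spans [0:2] → 'vf'.

(0, 2)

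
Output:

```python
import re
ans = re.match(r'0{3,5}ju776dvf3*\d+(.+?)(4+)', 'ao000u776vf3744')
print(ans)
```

None

`re.match` won't scan ahead — the pattern has to work from the very first character.
Here the pattern fails at index 0, so the call returns None.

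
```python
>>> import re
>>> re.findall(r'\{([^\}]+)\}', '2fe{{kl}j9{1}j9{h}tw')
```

['{kl', '1', 'h']

With a single group, `findall` returns only what that group captured — 3 items.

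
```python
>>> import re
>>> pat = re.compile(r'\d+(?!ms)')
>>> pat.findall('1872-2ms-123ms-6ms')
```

['1872', '12']

The negative lookaround is zero-width — it rules out positions where the adjacent text would match, without consuming anything.
No capturing groups, so `findall` returns the 2 full match strings.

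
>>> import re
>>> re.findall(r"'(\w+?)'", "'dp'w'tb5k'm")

Matches: at [0:4] match "'dp'", group 1 = 'dp'; at [5:11] match "'tb5k'", group 1 = 'tb5k'.
With a single group, `findall` returns only what that group captured — 2 items.

['dp', 'tb5k']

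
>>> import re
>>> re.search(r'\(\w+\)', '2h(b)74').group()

`re.search` scans for the first position where the pattern succeeds.
The match spans [2:5] → '(b)'.

'(b)'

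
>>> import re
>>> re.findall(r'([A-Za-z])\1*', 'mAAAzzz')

['m', 'A', 'z']

The backreference `\1` re-matches whatever the first group consumed, character for character.
Because there's exactly one group, `findall` drops the full match and keeps group 1 from each hit.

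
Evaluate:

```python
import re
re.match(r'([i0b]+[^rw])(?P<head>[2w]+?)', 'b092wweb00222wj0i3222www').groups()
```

('b09', '2')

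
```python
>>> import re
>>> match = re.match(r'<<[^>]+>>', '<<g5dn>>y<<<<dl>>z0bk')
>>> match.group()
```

`re.match` won't scan ahead — the pattern has to work from the very first character.
The match spans [0:8] → '<<g5dn>>'.

'<<g5dn>>'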